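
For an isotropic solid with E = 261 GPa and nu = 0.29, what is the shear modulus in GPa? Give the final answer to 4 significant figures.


G = E / (2*(1+nu))
G = 261 / (2*(1+0.29))
G = 101.2 GPa


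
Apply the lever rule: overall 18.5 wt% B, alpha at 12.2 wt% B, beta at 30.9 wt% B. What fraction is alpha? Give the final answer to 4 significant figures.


f_alpha = (C_beta - C0) / (C_beta - C_alpha)
f_alpha = (30.9 - 18.5) / (30.9 - 12.2)
f_alpha = 0.6631


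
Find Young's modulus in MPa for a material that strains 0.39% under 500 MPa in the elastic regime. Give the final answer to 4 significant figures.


E = sigma / epsilon
epsilon = 0.39% = 3.9e-03
E = 500 / 3.9e-03
E = 128200 MPa


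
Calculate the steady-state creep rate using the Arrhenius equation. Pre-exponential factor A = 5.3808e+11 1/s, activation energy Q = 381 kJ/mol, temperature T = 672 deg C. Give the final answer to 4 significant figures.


rate = A * exp(-Q / (R*T))
T = 672 + 273.15 = 945.15 K
rate = 5.3808e+11 * exp(-381e3 / (8.314 * 945.15))
rate = 4.718e-10 1/s


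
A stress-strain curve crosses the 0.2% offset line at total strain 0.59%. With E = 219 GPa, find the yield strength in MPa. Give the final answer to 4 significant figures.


Offset strain = 0.002
Elastic strain at yield = total_strain - offset = 5.9e-03 - 0.002 = 3.9e-03
sigma_y = E * elastic_strain = 219000 * 3.9e-03
sigma_y = 854.1 MPa


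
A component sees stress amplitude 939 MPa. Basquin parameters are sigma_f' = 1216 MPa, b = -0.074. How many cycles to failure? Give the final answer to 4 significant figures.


sigma_a = sigma_f' * (2*Nf)^b
2*Nf = (sigma_a / sigma_f')^(1/b)
2*Nf = (939 / 1216)^(1/-0.074)
2*Nf = 32.8954
Nf = 16.45 cycles


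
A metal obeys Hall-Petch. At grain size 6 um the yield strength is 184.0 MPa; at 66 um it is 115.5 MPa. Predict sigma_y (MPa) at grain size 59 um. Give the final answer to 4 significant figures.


sigma_y = sigma0 + k / sqrt(d)
1/sqrt(d1) = 1/sqrt(6e-06) = 408.248;  1/sqrt(d2) = 123.091
k = (sigma1 - sigma2) / (1/sqrt(d1) - 1/sqrt(d2)) = (184.0 - 115.5) / (408.248 - 123.091) = 0.240219 MPa*m^0.5
sigma0 = sigma1 - k/sqrt(d1) = 184.0 - 0.240219*408.248 = 85.9311 MPa
sigma_y(d3) = 85.9311 + 0.240219 / sqrt(5.9e-05) = 117.2 MPa


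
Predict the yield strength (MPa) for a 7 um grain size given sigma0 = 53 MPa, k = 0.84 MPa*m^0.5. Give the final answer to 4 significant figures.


sigma_y = sigma0 + k / sqrt(d)
d = 7 um = 7e-06 m
sigma_y = 53 + 0.84 / sqrt(7e-06)
sigma_y = 370.5 MPa


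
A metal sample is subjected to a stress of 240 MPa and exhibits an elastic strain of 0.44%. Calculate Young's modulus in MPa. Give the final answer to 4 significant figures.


E = sigma / epsilon
epsilon = 0.44% = 4.4e-03
E = 240 / 4.4e-03
E = 54550 MPa


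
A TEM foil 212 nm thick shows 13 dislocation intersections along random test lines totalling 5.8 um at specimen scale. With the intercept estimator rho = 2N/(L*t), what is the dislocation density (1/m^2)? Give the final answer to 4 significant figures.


rho = 2N / (L * t)
L = 5.8 um = 5.8e-06 m, t = 212 nm = 2.12e-07 m
rho = 2 * 13 / (5.8e-06 * 2.12e-07)
rho = 2.115e+13 1/m^2


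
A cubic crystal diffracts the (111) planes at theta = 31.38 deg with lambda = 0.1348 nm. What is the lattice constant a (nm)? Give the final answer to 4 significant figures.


d = lambda / (2*sin(theta))
d = 0.1348 / (2*sin(31.38 deg))
d = 0.129438 nm
a = d * sqrt(h^2+k^2+l^2) = 0.129438 * sqrt(3)
a = 0.2242 nm


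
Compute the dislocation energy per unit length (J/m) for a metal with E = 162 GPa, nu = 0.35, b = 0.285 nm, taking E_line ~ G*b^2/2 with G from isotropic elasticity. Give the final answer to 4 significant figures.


Step 1: G = E / (2*(1+nu))
G = 162 / (2*(1+0.35)) = 60 GPa = 6e+10 Pa
Step 2: E_line = G*b^2/2
b = 0.285 nm = 2.85e-10 m
E_line = 0.5 * 6e+10 * (2.85e-10)^2 = 2.437e-09 J/m


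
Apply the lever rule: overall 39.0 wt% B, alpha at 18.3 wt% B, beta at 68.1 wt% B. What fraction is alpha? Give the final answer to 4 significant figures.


f_alpha = (C_beta - C0) / (C_beta - C_alpha)
f_alpha = (68.1 - 39.0) / (68.1 - 18.3)
f_alpha = 0.5843


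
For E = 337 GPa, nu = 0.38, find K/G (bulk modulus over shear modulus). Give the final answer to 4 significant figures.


G = E / (2*(1+nu))
G = 337 / (2*(1+0.38)) = 122.101 GPa
K = E / (3*(1-2*nu))
K = 337 / (3*(1-2*0.38)) = 468.056 GPa
K/G = 468.056 / 122.101 = 3.833


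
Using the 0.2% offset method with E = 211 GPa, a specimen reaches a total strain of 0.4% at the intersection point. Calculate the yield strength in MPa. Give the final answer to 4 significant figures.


Offset strain = 0.002
Elastic strain at yield = total_strain - offset = 4e-03 - 0.002 = 2e-03
sigma_y = E * elastic_strain = 211000 * 2e-03
sigma_y = 422 MPa


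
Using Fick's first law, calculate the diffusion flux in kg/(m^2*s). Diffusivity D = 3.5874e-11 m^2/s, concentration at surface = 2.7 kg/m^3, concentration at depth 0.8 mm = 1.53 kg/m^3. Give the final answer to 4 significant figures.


J = -D * (dC/dx) = D * (C1 - C2) / dx
J = 3.5874e-11 * (2.7 - 1.53) / 8e-04
J = 5.247e-08 kg/(m^2*s)


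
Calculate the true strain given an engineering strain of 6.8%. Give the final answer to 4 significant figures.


epsilon_true = ln(1 + epsilon_eng)
epsilon_true = ln(1 + 0.068)
epsilon_true = 0.06579


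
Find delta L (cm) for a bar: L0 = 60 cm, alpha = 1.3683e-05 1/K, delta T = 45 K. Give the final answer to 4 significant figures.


dL = L0 * alpha * dT
dL = 60 * 1.3683e-05 * 45
dL = 0.03694 cm


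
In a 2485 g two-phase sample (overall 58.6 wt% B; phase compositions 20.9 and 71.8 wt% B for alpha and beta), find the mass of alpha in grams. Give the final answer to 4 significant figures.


f_alpha = (C_beta - C0) / (C_beta - C_alpha)
f_alpha = (71.8 - 58.6) / (71.8 - 20.9) = 0.259332
m_alpha = f_alpha * m_total = 0.259332 * 2485 = 644.4 g


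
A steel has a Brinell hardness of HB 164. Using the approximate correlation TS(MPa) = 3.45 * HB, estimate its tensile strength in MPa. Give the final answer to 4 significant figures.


TS (MPa) = 3.45 * HB
TS = 3.45 * 164
TS = 565.8 MPa


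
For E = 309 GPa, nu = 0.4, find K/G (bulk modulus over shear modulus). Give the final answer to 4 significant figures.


G = E / (2*(1+nu))
G = 309 / (2*(1+0.4)) = 110.357 GPa
K = E / (3*(1-2*nu))
K = 309 / (3*(1-2*0.4)) = 515 GPa
K/G = 515 / 110.357 = 4.667


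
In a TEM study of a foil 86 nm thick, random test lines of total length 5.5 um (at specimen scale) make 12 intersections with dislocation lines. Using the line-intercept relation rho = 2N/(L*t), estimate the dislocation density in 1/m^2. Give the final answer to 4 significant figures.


rho = 2N / (L * t)
L = 5.5 um = 5.5e-06 m, t = 86 nm = 8.6e-08 m
rho = 2 * 12 / (5.5e-06 * 8.6e-08)
rho = 5.074e+13 1/m^2


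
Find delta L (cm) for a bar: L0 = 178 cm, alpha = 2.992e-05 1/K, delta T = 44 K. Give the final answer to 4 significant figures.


dL = L0 * alpha * dT
dL = 178 * 2.992e-05 * 44
dL = 0.2343 cm


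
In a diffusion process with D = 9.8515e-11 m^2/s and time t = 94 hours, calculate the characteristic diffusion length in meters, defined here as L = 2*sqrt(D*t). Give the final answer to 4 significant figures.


t = 94 hr = 338400 s
Diffusion length = 2*sqrt(D*t)
= 2*sqrt(9.8515e-11 * 338400)
= 0.01155 m


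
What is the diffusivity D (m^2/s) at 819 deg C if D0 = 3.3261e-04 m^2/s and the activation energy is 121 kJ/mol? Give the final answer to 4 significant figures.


D = D0 * exp(-Qd / (R*T))
T = 1092.15 K
D = 3.3261e-04 * exp(-121e3 / (8.314 * 1092.15))
D = 5.428e-10 m^2/s


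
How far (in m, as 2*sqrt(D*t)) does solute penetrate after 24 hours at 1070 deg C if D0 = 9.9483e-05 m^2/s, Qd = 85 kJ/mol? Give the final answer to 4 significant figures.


Step 1: D = D0 * exp(-Qd/(R*T))
T = 1343.15 K
D = 9.9483e-05 * exp(-85e3 / (8.314 * 1343.15)) = 4.9205e-08 m^2/s
Step 2: L = 2*sqrt(D*t)
t = 24 h = 86400 s
L = 2*sqrt(4.9205e-08 * 86400) = 0.1304 m


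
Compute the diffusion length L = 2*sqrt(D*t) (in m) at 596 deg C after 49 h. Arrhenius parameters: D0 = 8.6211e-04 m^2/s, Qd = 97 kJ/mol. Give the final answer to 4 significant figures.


Step 1: D = D0 * exp(-Qd/(R*T))
T = 869.15 K
D = 8.6211e-04 * exp(-97e3 / (8.314 * 869.15)) = 1.27583e-09 m^2/s
Step 2: L = 2*sqrt(D*t)
t = 49 h = 176400 s
L = 2*sqrt(1.27583e-09 * 176400) = 0.03 m


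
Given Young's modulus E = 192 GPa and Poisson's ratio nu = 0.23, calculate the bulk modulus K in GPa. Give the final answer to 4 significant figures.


K = E / (3*(1-2*nu))
K = 192 / (3*(1-2*0.23))
K = 118.5 GPa


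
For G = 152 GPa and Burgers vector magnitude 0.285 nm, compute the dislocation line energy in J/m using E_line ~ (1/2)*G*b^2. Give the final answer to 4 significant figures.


E = G*b^2/2
b = 0.285 nm = 2.85e-10 m
G = 152 GPa = 1.52e+11 Pa
E = 0.5 * 1.52e+11 * (2.85e-10)^2
E = 6.173e-09 J/m


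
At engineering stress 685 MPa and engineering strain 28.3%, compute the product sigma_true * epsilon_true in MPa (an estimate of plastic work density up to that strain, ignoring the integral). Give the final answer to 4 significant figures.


sigma_true = sigma_eng * (1 + epsilon_eng)
sigma_true = 685 * (1 + 0.283) = 878.855 MPa
epsilon_true = ln(1 + epsilon_eng)
epsilon_true = ln(1 + 0.283) = 0.249201
sigma_true * epsilon_true = 878.855 * 0.249201 = 219 MPa


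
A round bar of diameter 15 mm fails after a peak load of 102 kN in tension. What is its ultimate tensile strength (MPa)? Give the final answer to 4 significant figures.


A0 = pi*(d/2)^2 = pi*(15/2)^2 = 176.715 mm^2
UTS = F_max / A0 = 102*1000 / 176.715
UTS = 577.2 MPa


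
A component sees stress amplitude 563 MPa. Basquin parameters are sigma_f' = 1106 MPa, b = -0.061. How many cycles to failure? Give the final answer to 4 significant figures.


sigma_a = sigma_f' * (2*Nf)^b
2*Nf = (sigma_a / sigma_f')^(1/b)
2*Nf = (563 / 1106)^(1/-0.061)
2*Nf = 64168.7
Nf = 32080 cycles


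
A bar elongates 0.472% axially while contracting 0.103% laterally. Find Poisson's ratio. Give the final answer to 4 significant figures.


nu = -epsilon_lat / epsilon_axial
Lateral strain is contraction (negative), so using magnitudes:
nu = 0.103 / 0.472
nu = 0.2182


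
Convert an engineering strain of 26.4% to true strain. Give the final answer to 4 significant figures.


epsilon_true = ln(1 + epsilon_eng)
epsilon_true = ln(1 + 0.264)
epsilon_true = 0.2343


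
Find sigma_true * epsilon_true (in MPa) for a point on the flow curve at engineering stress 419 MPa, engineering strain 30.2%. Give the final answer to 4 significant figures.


sigma_true = sigma_eng * (1 + epsilon_eng)
sigma_true = 419 * (1 + 0.302) = 545.538 MPa
epsilon_true = ln(1 + epsilon_eng)
epsilon_true = ln(1 + 0.302) = 0.263902
sigma_true * epsilon_true = 545.538 * 0.263902 = 144 MPa


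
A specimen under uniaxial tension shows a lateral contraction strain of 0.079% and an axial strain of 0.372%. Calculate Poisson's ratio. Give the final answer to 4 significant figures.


nu = -epsilon_lat / epsilon_axial
Lateral strain is contraction (negative), so using magnitudes:
nu = 0.079 / 0.372
nu = 0.2124


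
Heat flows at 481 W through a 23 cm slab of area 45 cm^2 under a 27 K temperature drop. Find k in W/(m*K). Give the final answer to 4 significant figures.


k = Q*L / (A*dT)
L = 0.23 m, A = 4.5e-03 m^2
k = 481 * 0.23 / (4.5e-03 * 27)
k = 910.5 W/(m*K)


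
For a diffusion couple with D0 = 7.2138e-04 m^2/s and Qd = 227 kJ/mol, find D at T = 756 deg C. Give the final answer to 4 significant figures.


D = D0 * exp(-Qd / (R*T))
T = 1029.15 K
D = 7.2138e-04 * exp(-227e3 / (8.314 * 1029.15))
D = 2.169e-15 m^2/s


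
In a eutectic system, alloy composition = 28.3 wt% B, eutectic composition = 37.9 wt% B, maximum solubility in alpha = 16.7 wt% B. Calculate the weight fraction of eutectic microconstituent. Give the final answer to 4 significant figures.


f_primary = (C_e - C0) / (C_e - C_alpha_max)
f_primary = (37.9 - 28.3) / (37.9 - 16.7)
f_primary = 0.45283
f_eutectic = 1 - 0.45283 = 0.5472


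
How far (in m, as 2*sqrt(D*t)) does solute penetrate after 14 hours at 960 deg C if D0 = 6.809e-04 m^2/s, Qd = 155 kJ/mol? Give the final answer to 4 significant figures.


Step 1: D = D0 * exp(-Qd/(R*T))
T = 1233.15 K
D = 6.809e-04 * exp(-155e3 / (8.314 * 1233.15)) = 1.85032e-10 m^2/s
Step 2: L = 2*sqrt(D*t)
t = 14 h = 50400 s
L = 2*sqrt(1.85032e-10 * 50400) = 6.108e-03 m


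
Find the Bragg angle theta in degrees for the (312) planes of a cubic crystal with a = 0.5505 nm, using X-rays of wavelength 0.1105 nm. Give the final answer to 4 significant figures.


d = a / sqrt(h^2+k^2+l^2)
d = 0.5505 / sqrt(14) = 0.147127 nm
lambda = 2*d*sin(theta)  =>  sin(theta) = lambda / (2*d)
sin(theta) = 0.1105 / (2 * 0.147127) = 0.375525
theta = 22.06 deg


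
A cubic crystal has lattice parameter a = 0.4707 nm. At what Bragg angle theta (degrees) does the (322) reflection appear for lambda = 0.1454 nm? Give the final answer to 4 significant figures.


d = a / sqrt(h^2+k^2+l^2)
d = 0.4707 / sqrt(17) = 0.114162 nm
lambda = 2*d*sin(theta)  =>  sin(theta) = lambda / (2*d)
sin(theta) = 0.1454 / (2 * 0.114162) = 0.636817
theta = 39.55 deg


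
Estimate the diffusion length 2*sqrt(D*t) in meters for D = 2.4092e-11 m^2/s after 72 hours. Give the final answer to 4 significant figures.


t = 72 hr = 259200 s
Diffusion length = 2*sqrt(D*t)
= 2*sqrt(2.4092e-11 * 259200)
= 4.998e-03 m


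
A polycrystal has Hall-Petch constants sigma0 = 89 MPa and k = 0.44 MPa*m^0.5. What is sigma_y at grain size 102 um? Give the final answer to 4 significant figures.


sigma_y = sigma0 + k / sqrt(d)
d = 102 um = 1.02e-04 m
sigma_y = 89 + 0.44 / sqrt(1.02e-04)
sigma_y = 132.6 MPa


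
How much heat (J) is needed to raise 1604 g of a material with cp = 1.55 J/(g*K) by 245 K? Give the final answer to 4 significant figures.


Q = m * cp * dT
Q = 1604 * 1.55 * 245
Q = 609100 J


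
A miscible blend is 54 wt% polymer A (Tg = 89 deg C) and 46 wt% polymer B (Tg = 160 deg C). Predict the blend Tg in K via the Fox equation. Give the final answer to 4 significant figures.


1/Tg = w1/Tg1 + w2/Tg2 (in Kelvin)
Tg1 = 362.15 K, Tg2 = 433.15 K
1/Tg = 0.54/362.15 + 0.46/433.15
Tg = 391.7 K


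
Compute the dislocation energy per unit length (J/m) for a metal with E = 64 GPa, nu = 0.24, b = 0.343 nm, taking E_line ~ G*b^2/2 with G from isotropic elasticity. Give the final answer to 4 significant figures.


Step 1: G = E / (2*(1+nu))
G = 64 / (2*(1+0.24)) = 25.8065 GPa = 2.58065e+10 Pa
Step 2: E_line = G*b^2/2
b = 0.343 nm = 3.43e-10 m
E_line = 0.5 * 2.58065e+10 * (3.43e-10)^2 = 1.518e-09 J/m


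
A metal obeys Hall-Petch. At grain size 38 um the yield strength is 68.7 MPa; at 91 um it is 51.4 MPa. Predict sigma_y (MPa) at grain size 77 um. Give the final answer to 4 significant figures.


sigma_y = sigma0 + k / sqrt(d)
1/sqrt(d1) = 1/sqrt(3.8e-05) = 162.221;  1/sqrt(d2) = 104.828
k = (sigma1 - sigma2) / (1/sqrt(d1) - 1/sqrt(d2)) = (68.7 - 51.4) / (162.221 - 104.828) = 0.301431 MPa*m^0.5
sigma0 = sigma1 - k/sqrt(d1) = 68.7 - 0.301431*162.221 = 19.8015 MPa
sigma_y(d3) = 19.8015 + 0.301431 / sqrt(7.7e-05) = 54.15 MPa


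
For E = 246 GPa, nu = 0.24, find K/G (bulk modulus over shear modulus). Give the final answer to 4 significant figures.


G = E / (2*(1+nu))
G = 246 / (2*(1+0.24)) = 99.1935 GPa
K = E / (3*(1-2*nu))
K = 246 / (3*(1-2*0.24)) = 157.692 GPa
K/G = 157.692 / 99.1935 = 1.59


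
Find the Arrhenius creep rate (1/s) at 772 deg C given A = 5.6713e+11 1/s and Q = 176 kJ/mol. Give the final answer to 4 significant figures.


rate = A * exp(-Q / (R*T))
T = 772 + 273.15 = 1045.15 K
rate = 5.6713e+11 * exp(-176e3 / (8.314 * 1045.15))
rate = 906.2 1/s


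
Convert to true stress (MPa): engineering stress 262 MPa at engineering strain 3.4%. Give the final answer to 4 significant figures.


sigma_true = sigma_eng * (1 + epsilon_eng)
sigma_true = 262 * (1 + 0.034)
sigma_true = 270.9 MPa


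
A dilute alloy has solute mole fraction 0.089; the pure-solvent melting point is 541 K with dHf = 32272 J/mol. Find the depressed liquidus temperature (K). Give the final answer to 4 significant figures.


dT = R*Tm^2*x / dHf
dT = 8.314 * 541^2 * 0.089 / 32272
dT = 6.71071 K
T_new = 541 - 6.71071 = 534.3 K


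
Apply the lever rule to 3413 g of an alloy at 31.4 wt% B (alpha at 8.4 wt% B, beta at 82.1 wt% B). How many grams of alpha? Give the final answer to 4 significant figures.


f_alpha = (C_beta - C0) / (C_beta - C_alpha)
f_alpha = (82.1 - 31.4) / (82.1 - 8.4) = 0.687924
m_alpha = f_alpha * m_total = 0.687924 * 3413 = 2348 g


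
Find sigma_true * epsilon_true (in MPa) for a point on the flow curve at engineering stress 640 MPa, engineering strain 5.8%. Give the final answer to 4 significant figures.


sigma_true = sigma_eng * (1 + epsilon_eng)
sigma_true = 640 * (1 + 0.058) = 677.12 MPa
epsilon_true = ln(1 + epsilon_eng)
epsilon_true = ln(1 + 0.058) = 0.0563803
sigma_true * epsilon_true = 677.12 * 0.0563803 = 38.18 MPa


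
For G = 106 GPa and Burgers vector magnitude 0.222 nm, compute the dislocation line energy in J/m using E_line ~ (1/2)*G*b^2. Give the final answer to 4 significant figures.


E = G*b^2/2
b = 0.222 nm = 2.22e-10 m
G = 106 GPa = 1.06e+11 Pa
E = 0.5 * 1.06e+11 * (2.22e-10)^2
E = 2.612e-09 J/m


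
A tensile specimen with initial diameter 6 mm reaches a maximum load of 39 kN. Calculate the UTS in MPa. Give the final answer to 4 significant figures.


A0 = pi*(d/2)^2 = pi*(6/2)^2 = 28.2743 mm^2
UTS = F_max / A0 = 39*1000 / 28.2743
UTS = 1379 MPa


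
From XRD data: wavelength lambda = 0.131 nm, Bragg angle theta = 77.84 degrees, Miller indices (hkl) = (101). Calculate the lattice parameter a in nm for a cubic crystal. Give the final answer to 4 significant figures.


d = lambda / (2*sin(theta))
d = 0.131 / (2*sin(77.84 deg))
d = 0.0670033 nm
a = d * sqrt(h^2+k^2+l^2) = 0.0670033 * sqrt(2)
a = 0.09476 nm


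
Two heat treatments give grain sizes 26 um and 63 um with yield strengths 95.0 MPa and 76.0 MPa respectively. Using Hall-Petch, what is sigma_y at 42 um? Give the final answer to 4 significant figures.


sigma_y = sigma0 + k / sqrt(d)
1/sqrt(d1) = 1/sqrt(2.6e-05) = 196.116;  1/sqrt(d2) = 125.988
k = (sigma1 - sigma2) / (1/sqrt(d1) - 1/sqrt(d2)) = (95.0 - 76.0) / (196.116 - 125.988) = 0.270933 MPa*m^0.5
sigma0 = sigma1 - k/sqrt(d1) = 95.0 - 0.270933*196.116 = 41.8656 MPa
sigma_y(d3) = 41.8656 + 0.270933 / sqrt(4.2e-05) = 83.67 MPa


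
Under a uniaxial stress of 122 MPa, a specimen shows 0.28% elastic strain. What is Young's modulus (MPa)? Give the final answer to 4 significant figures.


E = sigma / epsilon
epsilon = 0.28% = 2.8e-03
E = 122 / 2.8e-03
E = 43570 MPa


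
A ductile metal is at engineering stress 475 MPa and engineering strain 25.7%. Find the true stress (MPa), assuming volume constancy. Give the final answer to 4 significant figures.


sigma_true = sigma_eng * (1 + epsilon_eng)
sigma_true = 475 * (1 + 0.257)
sigma_true = 597.1 MPa


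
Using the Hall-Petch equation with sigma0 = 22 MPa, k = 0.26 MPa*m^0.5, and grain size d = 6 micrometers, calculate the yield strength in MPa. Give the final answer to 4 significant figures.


sigma_y = sigma0 + k / sqrt(d)
d = 6 um = 6e-06 m
sigma_y = 22 + 0.26 / sqrt(6e-06)
sigma_y = 128.1 MPa


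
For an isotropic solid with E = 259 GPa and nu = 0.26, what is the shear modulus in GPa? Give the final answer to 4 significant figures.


G = E / (2*(1+nu))
G = 259 / (2*(1+0.26))
G = 102.8 GPa


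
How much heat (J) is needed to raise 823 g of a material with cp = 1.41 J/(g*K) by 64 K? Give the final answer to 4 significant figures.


Q = m * cp * dT
Q = 823 * 1.41 * 64
Q = 74270 J


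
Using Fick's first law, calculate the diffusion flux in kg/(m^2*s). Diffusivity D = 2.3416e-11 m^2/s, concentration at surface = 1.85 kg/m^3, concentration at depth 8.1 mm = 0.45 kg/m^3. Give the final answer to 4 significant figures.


J = -D * (dC/dx) = D * (C1 - C2) / dx
J = 2.3416e-11 * (1.85 - 0.45) / 8.1e-03
J = 4.047e-09 kg/(m^2*s)


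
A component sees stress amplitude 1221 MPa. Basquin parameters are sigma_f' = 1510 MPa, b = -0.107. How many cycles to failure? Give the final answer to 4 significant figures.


sigma_a = sigma_f' * (2*Nf)^b
2*Nf = (sigma_a / sigma_f')^(1/b)
2*Nf = (1221 / 1510)^(1/-0.107)
2*Nf = 7.28207
Nf = 3.641 cycles


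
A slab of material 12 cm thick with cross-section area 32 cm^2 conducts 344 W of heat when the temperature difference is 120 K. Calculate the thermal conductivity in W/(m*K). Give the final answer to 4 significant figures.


k = Q*L / (A*dT)
L = 0.12 m, A = 3.2e-03 m^2
k = 344 * 0.12 / (3.2e-03 * 120)
k = 107.5 W/(m*K)


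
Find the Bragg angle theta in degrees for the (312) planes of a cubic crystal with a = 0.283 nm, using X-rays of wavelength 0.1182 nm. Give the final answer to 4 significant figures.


d = a / sqrt(h^2+k^2+l^2)
d = 0.283 / sqrt(14) = 0.0756349 nm
lambda = 2*d*sin(theta)  =>  sin(theta) = lambda / (2*d)
sin(theta) = 0.1182 / (2 * 0.0756349) = 0.781385
theta = 51.39 deg


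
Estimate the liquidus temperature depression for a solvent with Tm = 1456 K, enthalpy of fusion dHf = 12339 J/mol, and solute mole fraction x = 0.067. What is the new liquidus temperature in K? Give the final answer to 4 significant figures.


dT = R*Tm^2*x / dHf
dT = 8.314 * 1456^2 * 0.067 / 12339
dT = 95.7035 K
T_new = 1456 - 95.7035 = 1360 K


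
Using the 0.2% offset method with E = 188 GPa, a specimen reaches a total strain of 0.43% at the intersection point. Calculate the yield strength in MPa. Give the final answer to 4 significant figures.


Offset strain = 0.002
Elastic strain at yield = total_strain - offset = 4.3e-03 - 0.002 = 2.3e-03
sigma_y = E * elastic_strain = 188000 * 2.3e-03
sigma_y = 432.4 MPa


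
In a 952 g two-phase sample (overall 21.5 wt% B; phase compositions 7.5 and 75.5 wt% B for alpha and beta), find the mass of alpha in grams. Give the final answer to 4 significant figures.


f_alpha = (C_beta - C0) / (C_beta - C_alpha)
f_alpha = (75.5 - 21.5) / (75.5 - 7.5) = 0.794118
m_alpha = f_alpha * m_total = 0.794118 * 952 = 756 g


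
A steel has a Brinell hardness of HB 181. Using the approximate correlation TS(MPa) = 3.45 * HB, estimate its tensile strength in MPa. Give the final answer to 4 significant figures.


TS (MPa) = 3.45 * HB
TS = 3.45 * 181
TS = 624.5 MPa


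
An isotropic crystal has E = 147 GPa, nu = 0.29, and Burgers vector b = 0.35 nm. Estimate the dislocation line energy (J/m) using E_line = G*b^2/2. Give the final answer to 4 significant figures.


Step 1: G = E / (2*(1+nu))
G = 147 / (2*(1+0.29)) = 56.9767 GPa = 5.69767e+10 Pa
Step 2: E_line = G*b^2/2
b = 0.35 nm = 3.5e-10 m
E_line = 0.5 * 5.69767e+10 * (3.5e-10)^2 = 3.49e-09 J/m


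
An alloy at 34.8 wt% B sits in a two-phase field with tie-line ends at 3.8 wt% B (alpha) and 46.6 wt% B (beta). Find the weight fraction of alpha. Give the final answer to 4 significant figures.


f_alpha = (C_beta - C0) / (C_beta - C_alpha)
f_alpha = (46.6 - 34.8) / (46.6 - 3.8)
f_alpha = 0.2757


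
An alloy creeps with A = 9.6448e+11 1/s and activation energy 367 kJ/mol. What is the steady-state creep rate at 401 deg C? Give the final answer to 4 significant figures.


rate = A * exp(-Q / (R*T))
T = 401 + 273.15 = 674.15 K
rate = 9.6448e+11 * exp(-367e3 / (8.314 * 674.15))
rate = 3.526e-17 1/s


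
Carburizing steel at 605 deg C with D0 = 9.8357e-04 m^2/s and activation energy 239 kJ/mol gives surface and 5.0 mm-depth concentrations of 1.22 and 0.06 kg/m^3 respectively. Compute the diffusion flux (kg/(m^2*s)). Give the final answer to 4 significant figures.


Step 1: D = D0 * exp(-Qd/(R*T))
T = 605 + 273.15 = 878.15 K
D = 9.8357e-04 * exp(-239e3 / (8.314 * 878.15)) = 5.96969e-18 m^2/s
Step 2: J = D * (C1 - C2) / dx
J = 5.96969e-18 * (1.22 - 0.06) / 5e-03
J = 1.385e-15 kg/(m^2*s)


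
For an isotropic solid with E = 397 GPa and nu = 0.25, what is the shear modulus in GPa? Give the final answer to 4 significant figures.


G = E / (2*(1+nu))
G = 397 / (2*(1+0.25))
G = 158.8 GPa


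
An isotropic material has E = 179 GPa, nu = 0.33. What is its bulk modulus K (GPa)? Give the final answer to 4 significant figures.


K = E / (3*(1-2*nu))
K = 179 / (3*(1-2*0.33))
K = 175.5 GPa


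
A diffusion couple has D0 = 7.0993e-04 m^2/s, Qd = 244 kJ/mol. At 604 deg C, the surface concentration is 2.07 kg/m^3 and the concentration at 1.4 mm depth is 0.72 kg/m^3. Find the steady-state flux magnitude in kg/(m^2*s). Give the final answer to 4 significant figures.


Step 1: D = D0 * exp(-Qd/(R*T))
T = 604 + 273.15 = 877.15 K
D = 7.0993e-04 * exp(-244e3 / (8.314 * 877.15)) = 2.09118e-18 m^2/s
Step 2: J = D * (C1 - C2) / dx
J = 2.09118e-18 * (2.07 - 0.72) / 1.4e-03
J = 2.016e-15 kg/(m^2*s)


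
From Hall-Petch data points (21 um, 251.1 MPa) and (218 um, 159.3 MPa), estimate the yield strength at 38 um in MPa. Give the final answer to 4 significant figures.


sigma_y = sigma0 + k / sqrt(d)
1/sqrt(d1) = 1/sqrt(2.1e-05) = 218.218;  1/sqrt(d2) = 67.7285
k = (sigma1 - sigma2) / (1/sqrt(d1) - 1/sqrt(d2)) = (251.1 - 159.3) / (218.218 - 67.7285) = 0.61001 MPa*m^0.5
sigma0 = sigma1 - k/sqrt(d1) = 251.1 - 0.61001*218.218 = 117.985 MPa
sigma_y(d3) = 117.985 + 0.61001 / sqrt(3.8e-05) = 216.9 MPa


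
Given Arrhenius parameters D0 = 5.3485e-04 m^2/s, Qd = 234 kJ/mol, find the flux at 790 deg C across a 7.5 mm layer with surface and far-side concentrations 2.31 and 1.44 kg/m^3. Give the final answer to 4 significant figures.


Step 1: D = D0 * exp(-Qd/(R*T))
T = 790 + 273.15 = 1063.15 K
D = 5.3485e-04 * exp(-234e3 / (8.314 * 1063.15)) = 1.70192e-15 m^2/s
Step 2: J = D * (C1 - C2) / dx
J = 1.70192e-15 * (2.31 - 1.44) / 7.5e-03
J = 1.974e-13 kg/(m^2*s)


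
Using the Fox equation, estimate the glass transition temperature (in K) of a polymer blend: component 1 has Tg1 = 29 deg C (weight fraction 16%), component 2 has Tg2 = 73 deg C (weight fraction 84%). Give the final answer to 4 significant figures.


1/Tg = w1/Tg1 + w2/Tg2 (in Kelvin)
Tg1 = 302.15 K, Tg2 = 346.15 K
1/Tg = 0.16/302.15 + 0.84/346.15
Tg = 338.3 K


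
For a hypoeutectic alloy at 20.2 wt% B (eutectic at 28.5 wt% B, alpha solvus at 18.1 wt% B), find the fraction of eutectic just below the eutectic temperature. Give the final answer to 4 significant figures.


f_primary = (C_e - C0) / (C_e - C_alpha_max)
f_primary = (28.5 - 20.2) / (28.5 - 18.1)
f_primary = 0.798077
f_eutectic = 1 - 0.798077 = 0.2019


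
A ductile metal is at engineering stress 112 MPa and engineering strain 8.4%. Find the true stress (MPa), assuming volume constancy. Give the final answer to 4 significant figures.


sigma_true = sigma_eng * (1 + epsilon_eng)
sigma_true = 112 * (1 + 0.084)
sigma_true = 121.4 MPa


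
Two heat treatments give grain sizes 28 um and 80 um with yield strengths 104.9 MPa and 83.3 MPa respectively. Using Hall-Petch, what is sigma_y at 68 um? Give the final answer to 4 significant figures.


sigma_y = sigma0 + k / sqrt(d)
1/sqrt(d1) = 1/sqrt(2.8e-05) = 188.982;  1/sqrt(d2) = 111.803
k = (sigma1 - sigma2) / (1/sqrt(d1) - 1/sqrt(d2)) = (104.9 - 83.3) / (188.982 - 111.803) = 0.279869 MPa*m^0.5
sigma0 = sigma1 - k/sqrt(d1) = 104.9 - 0.279869*188.982 = 52.0096 MPa
sigma_y(d3) = 52.0096 + 0.279869 / sqrt(6.8e-05) = 85.95 MPa


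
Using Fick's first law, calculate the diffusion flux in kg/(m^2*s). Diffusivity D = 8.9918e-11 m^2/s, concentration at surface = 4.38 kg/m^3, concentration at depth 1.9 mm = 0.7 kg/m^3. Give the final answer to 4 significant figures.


J = -D * (dC/dx) = D * (C1 - C2) / dx
J = 8.9918e-11 * (4.38 - 0.7) / 1.9e-03
J = 1.742e-07 kg/(m^2*s)


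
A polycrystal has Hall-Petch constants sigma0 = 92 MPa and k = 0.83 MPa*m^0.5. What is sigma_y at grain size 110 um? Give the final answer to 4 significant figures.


sigma_y = sigma0 + k / sqrt(d)
d = 110 um = 1.1e-04 m
sigma_y = 92 + 0.83 / sqrt(1.1e-04)
sigma_y = 171.1 MPa


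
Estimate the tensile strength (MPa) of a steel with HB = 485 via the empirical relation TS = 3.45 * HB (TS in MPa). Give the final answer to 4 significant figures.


TS (MPa) = 3.45 * HB
TS = 3.45 * 485
TS = 1673 MPa


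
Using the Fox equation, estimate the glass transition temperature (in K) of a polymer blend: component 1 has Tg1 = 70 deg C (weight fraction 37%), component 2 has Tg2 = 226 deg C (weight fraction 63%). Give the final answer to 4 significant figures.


1/Tg = w1/Tg1 + w2/Tg2 (in Kelvin)
Tg1 = 343.15 K, Tg2 = 499.15 K
1/Tg = 0.37/343.15 + 0.63/499.15
Tg = 427.3 K


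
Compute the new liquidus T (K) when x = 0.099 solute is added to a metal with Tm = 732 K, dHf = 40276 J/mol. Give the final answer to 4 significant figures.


dT = R*Tm^2*x / dHf
dT = 8.314 * 732^2 * 0.099 / 40276
dT = 10.9502 K
T_new = 732 - 10.9502 = 721 K


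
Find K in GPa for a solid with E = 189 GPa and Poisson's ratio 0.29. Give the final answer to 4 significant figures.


K = E / (3*(1-2*nu))
K = 189 / (3*(1-2*0.29))
K = 150 GPa


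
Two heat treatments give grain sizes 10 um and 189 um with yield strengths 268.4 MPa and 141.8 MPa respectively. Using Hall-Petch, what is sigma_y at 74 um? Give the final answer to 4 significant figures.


sigma_y = sigma0 + k / sqrt(d)
1/sqrt(d1) = 1/sqrt(1e-05) = 316.228;  1/sqrt(d2) = 72.7393
k = (sigma1 - sigma2) / (1/sqrt(d1) - 1/sqrt(d2)) = (268.4 - 141.8) / (316.228 - 72.7393) = 0.519942 MPa*m^0.5
sigma0 = sigma1 - k/sqrt(d1) = 268.4 - 0.519942*316.228 = 103.98 MPa
sigma_y(d3) = 103.98 + 0.519942 / sqrt(7.4e-05) = 164.4 MPa


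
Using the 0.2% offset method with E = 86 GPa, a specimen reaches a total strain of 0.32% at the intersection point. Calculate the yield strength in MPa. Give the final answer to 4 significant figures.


Offset strain = 0.002
Elastic strain at yield = total_strain - offset = 3.2e-03 - 0.002 = 1.2e-03
sigma_y = E * elastic_strain = 86000 * 1.2e-03
sigma_y = 103.2 MPa


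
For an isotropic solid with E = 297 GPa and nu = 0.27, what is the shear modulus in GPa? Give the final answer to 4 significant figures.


G = E / (2*(1+nu))
G = 297 / (2*(1+0.27))
G = 116.9 GPa


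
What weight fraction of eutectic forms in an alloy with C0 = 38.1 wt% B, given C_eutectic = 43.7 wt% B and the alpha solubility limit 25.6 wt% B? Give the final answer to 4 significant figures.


f_primary = (C_e - C0) / (C_e - C_alpha_max)
f_primary = (43.7 - 38.1) / (43.7 - 25.6)
f_primary = 0.309392
f_eutectic = 1 - 0.309392 = 0.6906


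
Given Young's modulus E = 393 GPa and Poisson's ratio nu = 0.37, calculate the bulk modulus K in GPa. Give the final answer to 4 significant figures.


K = E / (3*(1-2*nu))
K = 393 / (3*(1-2*0.37))
K = 503.8 GPa


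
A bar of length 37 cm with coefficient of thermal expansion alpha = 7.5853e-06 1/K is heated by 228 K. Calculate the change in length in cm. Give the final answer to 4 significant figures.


dL = L0 * alpha * dT
dL = 37 * 7.5853e-06 * 228
dL = 0.06399 cm


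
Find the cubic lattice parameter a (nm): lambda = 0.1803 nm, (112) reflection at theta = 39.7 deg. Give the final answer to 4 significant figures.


d = lambda / (2*sin(theta))
d = 0.1803 / (2*sin(39.7 deg))
d = 0.141131 nm
a = d * sqrt(h^2+k^2+l^2) = 0.141131 * sqrt(6)
a = 0.3457 nm


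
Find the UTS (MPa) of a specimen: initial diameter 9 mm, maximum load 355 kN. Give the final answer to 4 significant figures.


A0 = pi*(d/2)^2 = pi*(9/2)^2 = 63.6173 mm^2
UTS = F_max / A0 = 355*1000 / 63.6173
UTS = 5580 MPa


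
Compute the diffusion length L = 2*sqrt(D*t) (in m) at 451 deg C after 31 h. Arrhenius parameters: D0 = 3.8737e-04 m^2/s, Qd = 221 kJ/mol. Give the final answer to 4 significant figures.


Step 1: D = D0 * exp(-Qd/(R*T))
T = 724.15 K
D = 3.8737e-04 * exp(-221e3 / (8.314 * 724.15)) = 4.42895e-20 m^2/s
Step 2: L = 2*sqrt(D*t)
t = 31 h = 111600 s
L = 2*sqrt(4.42895e-20 * 111600) = 1.406e-07 m


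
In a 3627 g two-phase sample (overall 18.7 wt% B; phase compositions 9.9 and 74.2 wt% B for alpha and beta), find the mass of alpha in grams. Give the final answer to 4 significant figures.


f_alpha = (C_beta - C0) / (C_beta - C_alpha)
f_alpha = (74.2 - 18.7) / (74.2 - 9.9) = 0.863142
m_alpha = f_alpha * m_total = 0.863142 * 3627 = 3131 g


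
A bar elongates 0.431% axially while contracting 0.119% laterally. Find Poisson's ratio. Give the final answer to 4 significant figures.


nu = -epsilon_lat / epsilon_axial
Lateral strain is contraction (negative), so using magnitudes:
nu = 0.119 / 0.431
nu = 0.2761


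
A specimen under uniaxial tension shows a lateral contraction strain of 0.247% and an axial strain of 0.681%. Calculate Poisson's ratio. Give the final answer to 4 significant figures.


nu = -epsilon_lat / epsilon_axial
Lateral strain is contraction (negative), so using magnitudes:
nu = 0.247 / 0.681
nu = 0.3627


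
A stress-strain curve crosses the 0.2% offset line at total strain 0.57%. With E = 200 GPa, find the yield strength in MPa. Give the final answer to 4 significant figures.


Offset strain = 0.002
Elastic strain at yield = total_strain - offset = 5.7e-03 - 0.002 = 3.7e-03
sigma_y = E * elastic_strain = 200000 * 3.7e-03
sigma_y = 740 MPa


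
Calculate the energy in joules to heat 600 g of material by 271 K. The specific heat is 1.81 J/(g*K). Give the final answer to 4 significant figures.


Q = m * cp * dT
Q = 600 * 1.81 * 271
Q = 294300 J


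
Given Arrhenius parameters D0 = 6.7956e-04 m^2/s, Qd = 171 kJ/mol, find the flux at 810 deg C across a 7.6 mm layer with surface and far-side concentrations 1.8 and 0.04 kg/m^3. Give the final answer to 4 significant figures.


Step 1: D = D0 * exp(-Qd/(R*T))
T = 810 + 273.15 = 1083.15 K
D = 6.7956e-04 * exp(-171e3 / (8.314 * 1083.15)) = 3.85033e-12 m^2/s
Step 2: J = D * (C1 - C2) / dx
J = 3.85033e-12 * (1.8 - 0.04) / 7.6e-03
J = 8.917e-10 kg/(m^2*s)


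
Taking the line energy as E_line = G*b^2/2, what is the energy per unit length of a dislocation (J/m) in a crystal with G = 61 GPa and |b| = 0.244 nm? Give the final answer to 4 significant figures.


E = G*b^2/2
b = 0.244 nm = 2.44e-10 m
G = 61 GPa = 6.1e+10 Pa
E = 0.5 * 6.1e+10 * (2.44e-10)^2
E = 1.816e-09 J/m


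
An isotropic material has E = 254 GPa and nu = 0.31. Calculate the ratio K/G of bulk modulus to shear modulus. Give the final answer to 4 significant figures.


G = E / (2*(1+nu))
G = 254 / (2*(1+0.31)) = 96.9466 GPa
K = E / (3*(1-2*nu))
K = 254 / (3*(1-2*0.31)) = 222.807 GPa
K/G = 222.807 / 96.9466 = 2.298


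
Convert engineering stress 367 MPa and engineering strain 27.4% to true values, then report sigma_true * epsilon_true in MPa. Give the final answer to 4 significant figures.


sigma_true = sigma_eng * (1 + epsilon_eng)
sigma_true = 367 * (1 + 0.274) = 467.558 MPa
epsilon_true = ln(1 + epsilon_eng)
epsilon_true = ln(1 + 0.274) = 0.242162
sigma_true * epsilon_true = 467.558 * 0.242162 = 113.2 MPa


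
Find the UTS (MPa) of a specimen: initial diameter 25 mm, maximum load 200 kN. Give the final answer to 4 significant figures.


A0 = pi*(d/2)^2 = pi*(25/2)^2 = 490.874 mm^2
UTS = F_max / A0 = 200*1000 / 490.874
UTS = 407.4 MPa


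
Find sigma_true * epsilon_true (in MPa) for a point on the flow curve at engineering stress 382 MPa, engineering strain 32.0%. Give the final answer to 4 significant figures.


sigma_true = sigma_eng * (1 + epsilon_eng)
sigma_true = 382 * (1 + 0.32) = 504.24 MPa
epsilon_true = ln(1 + epsilon_eng)
epsilon_true = ln(1 + 0.32) = 0.277632
sigma_true * epsilon_true = 504.24 * 0.277632 = 140 MPa


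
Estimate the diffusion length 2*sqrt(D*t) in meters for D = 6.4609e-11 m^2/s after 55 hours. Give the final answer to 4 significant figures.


t = 55 hr = 198000 s
Diffusion length = 2*sqrt(D*t)
= 2*sqrt(6.4609e-11 * 198000)
= 7.153e-03 m


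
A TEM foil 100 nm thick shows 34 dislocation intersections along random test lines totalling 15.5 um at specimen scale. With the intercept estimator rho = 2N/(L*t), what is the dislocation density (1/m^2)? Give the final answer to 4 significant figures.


rho = 2N / (L * t)
L = 15.5 um = 1.55e-05 m, t = 100 nm = 1e-07 m
rho = 2 * 34 / (1.55e-05 * 1e-07)
rho = 4.387e+13 1/m^2


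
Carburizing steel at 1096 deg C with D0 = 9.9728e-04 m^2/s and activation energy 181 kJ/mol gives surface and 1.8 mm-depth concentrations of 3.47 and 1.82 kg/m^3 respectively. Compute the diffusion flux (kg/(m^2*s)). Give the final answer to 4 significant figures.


Step 1: D = D0 * exp(-Qd/(R*T))
T = 1096 + 273.15 = 1369.15 K
D = 9.9728e-04 * exp(-181e3 / (8.314 * 1369.15)) = 1.2394e-10 m^2/s
Step 2: J = D * (C1 - C2) / dx
J = 1.2394e-10 * (3.47 - 1.82) / 1.8e-03
J = 1.136e-07 kg/(m^2*s)


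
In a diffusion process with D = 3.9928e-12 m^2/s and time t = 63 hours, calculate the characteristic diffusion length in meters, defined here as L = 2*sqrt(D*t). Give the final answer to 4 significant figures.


t = 63 hr = 226800 s
Diffusion length = 2*sqrt(D*t)
= 2*sqrt(3.9928e-12 * 226800)
= 1.903e-03 m


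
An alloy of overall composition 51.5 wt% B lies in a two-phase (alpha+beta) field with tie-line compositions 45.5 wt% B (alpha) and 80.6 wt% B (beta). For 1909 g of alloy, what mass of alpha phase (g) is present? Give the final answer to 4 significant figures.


f_alpha = (C_beta - C0) / (C_beta - C_alpha)
f_alpha = (80.6 - 51.5) / (80.6 - 45.5) = 0.82906
m_alpha = f_alpha * m_total = 0.82906 * 1909 = 1583 g


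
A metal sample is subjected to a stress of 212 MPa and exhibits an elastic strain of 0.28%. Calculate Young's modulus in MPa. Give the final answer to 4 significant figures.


E = sigma / epsilon
epsilon = 0.28% = 2.8e-03
E = 212 / 2.8e-03
E = 75710 MPa


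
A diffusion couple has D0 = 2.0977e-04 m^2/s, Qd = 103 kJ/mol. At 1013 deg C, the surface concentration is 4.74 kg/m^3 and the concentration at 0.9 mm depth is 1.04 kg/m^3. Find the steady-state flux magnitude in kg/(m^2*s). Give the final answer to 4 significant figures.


Step 1: D = D0 * exp(-Qd/(R*T))
T = 1013 + 273.15 = 1286.15 K
D = 2.0977e-04 * exp(-103e3 / (8.314 * 1286.15)) = 1.37542e-08 m^2/s
Step 2: J = D * (C1 - C2) / dx
J = 1.37542e-08 * (4.74 - 1.04) / 9e-04
J = 5.654e-05 kg/(m^2*s)


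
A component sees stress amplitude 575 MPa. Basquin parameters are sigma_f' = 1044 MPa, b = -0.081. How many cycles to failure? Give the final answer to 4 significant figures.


sigma_a = sigma_f' * (2*Nf)^b
2*Nf = (sigma_a / sigma_f')^(1/b)
2*Nf = (575 / 1044)^(1/-0.081)
2*Nf = 1577.37
Nf = 788.7 cycles


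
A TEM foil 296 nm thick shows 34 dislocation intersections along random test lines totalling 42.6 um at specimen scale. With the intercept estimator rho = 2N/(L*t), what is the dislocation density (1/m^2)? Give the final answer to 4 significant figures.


rho = 2N / (L * t)
L = 42.6 um = 4.26e-05 m, t = 296 nm = 2.96e-07 m
rho = 2 * 34 / (4.26e-05 * 2.96e-07)
rho = 5.393e+12 1/m^2


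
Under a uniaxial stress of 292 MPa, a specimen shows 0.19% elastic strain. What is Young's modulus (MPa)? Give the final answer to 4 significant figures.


E = sigma / epsilon
epsilon = 0.19% = 1.9e-03
E = 292 / 1.9e-03
E = 153700 MPa


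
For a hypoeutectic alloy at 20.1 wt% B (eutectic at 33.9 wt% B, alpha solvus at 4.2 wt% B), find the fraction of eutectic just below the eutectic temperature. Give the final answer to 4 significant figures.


f_primary = (C_e - C0) / (C_e - C_alpha_max)
f_primary = (33.9 - 20.1) / (33.9 - 4.2)
f_primary = 0.464646
f_eutectic = 1 - 0.464646 = 0.5354


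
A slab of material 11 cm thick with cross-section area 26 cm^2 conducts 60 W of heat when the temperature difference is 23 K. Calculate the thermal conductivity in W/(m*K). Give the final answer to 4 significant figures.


k = Q*L / (A*dT)
L = 0.11 m, A = 2.6e-03 m^2
k = 60 * 0.11 / (2.6e-03 * 23)
k = 110.4 W/(m*K)
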